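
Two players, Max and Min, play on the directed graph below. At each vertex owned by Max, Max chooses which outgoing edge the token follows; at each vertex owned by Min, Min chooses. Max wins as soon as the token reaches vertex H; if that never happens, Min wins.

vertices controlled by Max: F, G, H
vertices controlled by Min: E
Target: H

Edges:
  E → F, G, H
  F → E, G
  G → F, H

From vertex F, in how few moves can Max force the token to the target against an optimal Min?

2

A0 = {H}
A1: add {G} — G (Max) has G→H.
A2: add {F} — F (Max) has F→G.
F enters the attractor at level 2, so Max can force the target in 2 moves from there.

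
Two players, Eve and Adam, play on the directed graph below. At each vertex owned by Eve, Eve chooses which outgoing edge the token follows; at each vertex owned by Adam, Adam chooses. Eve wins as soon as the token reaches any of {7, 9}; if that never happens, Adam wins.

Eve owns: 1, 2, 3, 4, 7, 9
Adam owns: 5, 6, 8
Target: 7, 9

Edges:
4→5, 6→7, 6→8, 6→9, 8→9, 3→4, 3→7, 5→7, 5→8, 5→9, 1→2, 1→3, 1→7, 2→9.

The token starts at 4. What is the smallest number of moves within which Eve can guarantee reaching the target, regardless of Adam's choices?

3

A0 = {7, 9}
A1: add {1, 2, 3, 8} — 1 (Eve) has 1→7; 2 (Eve) has 2→9; 3 (Eve) has 3→7; 8 (Adam): all of {9} already in.
A2: add {5, 6} — 5 (Adam): all of {7, 8, 9} already in; 6 (Adam): all of {7, 8, 9} already in.
A3: add {4} — 4 (Eve) has 4→5.
A3 = all vertices. Fixed point.
4 enters the attractor at level 3, so Eve can force the target in 3 moves from there.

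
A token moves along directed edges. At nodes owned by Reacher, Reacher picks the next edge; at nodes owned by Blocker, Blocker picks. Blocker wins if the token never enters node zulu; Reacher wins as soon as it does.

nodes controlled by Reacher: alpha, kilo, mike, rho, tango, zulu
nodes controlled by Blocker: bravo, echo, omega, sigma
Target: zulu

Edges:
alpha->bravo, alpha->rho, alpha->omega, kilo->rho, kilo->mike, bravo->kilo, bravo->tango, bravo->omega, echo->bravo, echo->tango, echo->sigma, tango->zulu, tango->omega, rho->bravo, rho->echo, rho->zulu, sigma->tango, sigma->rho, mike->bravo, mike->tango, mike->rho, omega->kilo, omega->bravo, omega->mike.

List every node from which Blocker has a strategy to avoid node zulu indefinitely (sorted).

bravo, echo, omega

A0 = {zulu}
A1: add {rho, tango} — tango (Reacher) has tango→zulu; rho (Reacher) has rho→zulu.
A2: add {alpha, kilo, mike, sigma} — alpha (Reacher) has alpha→rho; kilo (Reacher) has kilo→rho; sigma (Blocker): all of {tango, rho} already in; mike (Reacher) has mike→tango.
A3 = A2; e.g. bravo (Blocker) can still go to omega. Fixed point.
Reacher's attractor = {alpha, kilo, mike, rho, sigma, tango, zulu}; Blocker avoids the target exactly from the complement.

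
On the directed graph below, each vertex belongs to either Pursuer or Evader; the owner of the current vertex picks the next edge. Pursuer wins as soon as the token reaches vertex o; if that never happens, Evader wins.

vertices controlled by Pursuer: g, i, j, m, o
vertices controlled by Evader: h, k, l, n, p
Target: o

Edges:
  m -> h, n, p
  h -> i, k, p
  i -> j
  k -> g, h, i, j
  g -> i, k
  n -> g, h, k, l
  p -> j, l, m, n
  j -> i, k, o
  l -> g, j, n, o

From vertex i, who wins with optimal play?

Pursuer

A0 = {o}
A1: add {j} — j (Pursuer) has j→o.
A2: add {i} — i (Pursuer) has i→j.
i ∈ A2, so Pursuer can force the target.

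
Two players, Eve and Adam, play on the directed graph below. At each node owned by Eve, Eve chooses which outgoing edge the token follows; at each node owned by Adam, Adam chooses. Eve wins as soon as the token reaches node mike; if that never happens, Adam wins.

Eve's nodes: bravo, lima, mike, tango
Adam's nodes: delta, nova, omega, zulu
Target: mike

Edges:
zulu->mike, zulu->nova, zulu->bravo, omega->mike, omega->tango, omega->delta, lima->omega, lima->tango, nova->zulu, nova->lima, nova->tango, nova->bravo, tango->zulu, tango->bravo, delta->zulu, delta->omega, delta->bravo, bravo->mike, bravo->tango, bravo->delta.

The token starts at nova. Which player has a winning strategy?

A0 = {mike}
A1: add {bravo} — bravo (Eve) has bravo→mike.
A2: add {tango} — tango (Eve) has tango→bravo.
A3: add {lima} — lima (Eve) has lima→tango.
A4 = A3; e.g. zulu (Adam) can still go to nova. Fixed point.
nova never enters the attractor, so Adam can avoid the target forever.

Adam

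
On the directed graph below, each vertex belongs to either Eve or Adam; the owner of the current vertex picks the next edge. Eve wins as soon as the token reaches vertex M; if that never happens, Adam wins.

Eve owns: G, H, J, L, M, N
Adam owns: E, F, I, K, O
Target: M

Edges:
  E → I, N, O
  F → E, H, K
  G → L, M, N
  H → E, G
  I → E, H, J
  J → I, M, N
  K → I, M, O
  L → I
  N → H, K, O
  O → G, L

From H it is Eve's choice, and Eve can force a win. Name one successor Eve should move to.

A0 = {M}
A1: add {G, J} — G (Eve) has G→M; J (Eve) has J→M.
A2: add {H} — H (Eve) has H→G.
A3: add {N} — N (Eve) has N→H.
A4 = A3; e.g. E (Adam) can still go to I. Fixed point.
From H, successor G is in the attractor (rank 1); the other successor E is not.

G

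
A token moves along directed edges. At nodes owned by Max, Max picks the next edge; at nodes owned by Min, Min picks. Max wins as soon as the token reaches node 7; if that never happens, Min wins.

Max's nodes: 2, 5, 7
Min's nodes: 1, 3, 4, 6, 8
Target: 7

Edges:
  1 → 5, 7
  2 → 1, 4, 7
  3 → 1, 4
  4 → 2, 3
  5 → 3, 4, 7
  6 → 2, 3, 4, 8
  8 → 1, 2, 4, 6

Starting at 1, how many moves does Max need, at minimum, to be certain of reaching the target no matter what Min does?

2

A0 = {7}
A1: add {2, 5} — 2 (Max) has 2→7; 5 (Max) has 5→7.
A2: add {1} — 1 (Min): all of {5, 7} already in.
A3 = A2; e.g. 3 (Min) can still go to 4. Fixed point.
1 enters the attractor at level 2, so Max can force the target in 2 moves from there.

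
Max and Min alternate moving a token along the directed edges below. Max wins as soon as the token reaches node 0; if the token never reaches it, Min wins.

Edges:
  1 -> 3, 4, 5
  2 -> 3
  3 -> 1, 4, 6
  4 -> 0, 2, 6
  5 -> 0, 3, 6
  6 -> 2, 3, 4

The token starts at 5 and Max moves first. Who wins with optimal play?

Max

Track states (vertex, player-to-move).
A0 = {(0,Max), (0,Min)}
A1: add {(4,Max), (5,Max)}.
(5,Max) ∈ A1 ⇒ Max forces the target.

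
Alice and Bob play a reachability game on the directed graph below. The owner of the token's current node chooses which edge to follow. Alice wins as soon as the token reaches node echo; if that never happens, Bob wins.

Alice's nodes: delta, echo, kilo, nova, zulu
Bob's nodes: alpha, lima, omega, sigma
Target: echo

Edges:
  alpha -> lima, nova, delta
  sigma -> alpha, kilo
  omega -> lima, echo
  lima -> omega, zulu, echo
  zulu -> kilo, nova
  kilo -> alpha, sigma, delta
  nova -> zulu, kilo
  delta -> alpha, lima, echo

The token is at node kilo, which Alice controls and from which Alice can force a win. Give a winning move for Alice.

A0 = {echo}
A1: add {delta} — delta (Alice) has delta→echo.
A2: add {kilo} — kilo (Alice) has kilo→delta.
A3: add {nova, zulu} — zulu (Alice) has zulu→kilo; nova (Alice) has nova→kilo.
A4 = A3; e.g. alpha (Bob) can still go to lima. Fixed point.
From kilo, successor delta is in the attractor (rank 1); the other successors alpha, sigma are not.

delta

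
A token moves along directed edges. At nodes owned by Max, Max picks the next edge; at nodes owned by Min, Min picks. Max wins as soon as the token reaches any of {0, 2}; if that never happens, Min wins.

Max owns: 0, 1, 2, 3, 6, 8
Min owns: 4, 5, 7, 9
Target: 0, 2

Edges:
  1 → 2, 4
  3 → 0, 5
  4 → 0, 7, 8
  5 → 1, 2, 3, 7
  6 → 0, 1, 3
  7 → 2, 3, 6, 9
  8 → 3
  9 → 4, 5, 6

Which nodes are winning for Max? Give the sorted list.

A0 = {0, 2}
A1: add {1, 3, 6} — 1 (Max) has 1→2; 3 (Max) has 3→0; 6 (Max) has 6→0.
A2: add {8} — 8 (Max) has 8→3.
A3 = A2; e.g. 4 (Min) can still go to 7. Fixed point.
Max's winning region = {0, 1, 2, 3, 6, 8}.

0, 1, 2, 3, 6, 8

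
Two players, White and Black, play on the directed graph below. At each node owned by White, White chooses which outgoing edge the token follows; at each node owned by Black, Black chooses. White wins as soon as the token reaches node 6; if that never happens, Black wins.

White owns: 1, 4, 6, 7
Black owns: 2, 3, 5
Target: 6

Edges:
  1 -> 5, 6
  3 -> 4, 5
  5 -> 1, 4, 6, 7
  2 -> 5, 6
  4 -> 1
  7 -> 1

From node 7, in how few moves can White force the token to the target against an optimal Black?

2

A0 = {6}
A1: add {1} — 1 (White) has 1→6.
A2: add {4, 7} — 4 (White) has 4→1; 7 (White) has 7→1.
7 enters the attractor at level 2, so White can force the target in 2 moves from there.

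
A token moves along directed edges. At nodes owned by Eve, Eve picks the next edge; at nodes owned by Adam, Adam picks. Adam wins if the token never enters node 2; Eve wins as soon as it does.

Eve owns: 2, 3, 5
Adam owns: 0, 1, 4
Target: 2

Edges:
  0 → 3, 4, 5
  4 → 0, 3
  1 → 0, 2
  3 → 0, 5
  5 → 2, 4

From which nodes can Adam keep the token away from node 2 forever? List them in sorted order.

0, 1, 4

A0 = {2}
A1: add {5} — 5 (Eve) has 5→2.
A2: add {3} — 3 (Eve) has 3→5.
A3 = A2; e.g. 0 (Adam) can still go to 4. Fixed point.
Eve's attractor = {2, 3, 5}; Adam avoids the target exactly from the complement.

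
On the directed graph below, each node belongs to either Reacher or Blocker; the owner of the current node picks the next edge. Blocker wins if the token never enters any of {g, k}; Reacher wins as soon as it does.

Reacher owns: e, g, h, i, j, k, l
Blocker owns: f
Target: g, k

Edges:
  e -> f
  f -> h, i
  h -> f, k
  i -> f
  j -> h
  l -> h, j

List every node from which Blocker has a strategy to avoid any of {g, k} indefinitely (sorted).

e, f, i

A0 = {g, k}
A1: add {h} — h (Reacher) has h→k.
A2: add {j, l} — j (Reacher) has j→h; l (Reacher) has l→h.
A3 = A2; e.g. e (Reacher) has no edge into A2. Fixed point.
Reacher's attractor = {g, h, j, k, l}; Blocker avoids the target exactly from the complement.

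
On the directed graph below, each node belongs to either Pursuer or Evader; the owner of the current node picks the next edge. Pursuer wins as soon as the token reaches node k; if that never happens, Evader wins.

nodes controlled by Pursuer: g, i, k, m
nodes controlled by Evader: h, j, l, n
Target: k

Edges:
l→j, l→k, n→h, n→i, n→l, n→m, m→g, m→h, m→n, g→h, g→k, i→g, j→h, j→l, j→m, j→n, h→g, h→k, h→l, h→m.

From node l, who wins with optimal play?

A0 = {k}
A1: add {g} — g (Pursuer) has g→k.
A2: add {i, m} — i (Pursuer) has i→g; m (Pursuer) has m→g.
A3 = A2; e.g. h (Evader) can still go to l. Fixed point.
l never enters the attractor, so Evader can avoid the target forever.

Evader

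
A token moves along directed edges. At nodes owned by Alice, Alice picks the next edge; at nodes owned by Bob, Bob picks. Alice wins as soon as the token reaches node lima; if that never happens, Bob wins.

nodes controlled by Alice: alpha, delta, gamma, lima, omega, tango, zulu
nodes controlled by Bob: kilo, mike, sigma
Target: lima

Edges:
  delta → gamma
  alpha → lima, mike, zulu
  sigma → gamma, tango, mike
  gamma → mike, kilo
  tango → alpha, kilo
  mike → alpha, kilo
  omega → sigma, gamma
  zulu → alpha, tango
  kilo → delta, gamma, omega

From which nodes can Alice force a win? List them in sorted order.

A0 = {lima}
A1: add {alpha} — alpha (Alice) has alpha→lima.
A2: add {tango, zulu} — tango (Alice) has tango→alpha; zulu (Alice) has zulu→alpha.
A3 = A2; e.g. delta (Alice) has no edge into A2. Fixed point.
Alice's winning region = {alpha, lima, tango, zulu}.

alpha, lima, tango, zulu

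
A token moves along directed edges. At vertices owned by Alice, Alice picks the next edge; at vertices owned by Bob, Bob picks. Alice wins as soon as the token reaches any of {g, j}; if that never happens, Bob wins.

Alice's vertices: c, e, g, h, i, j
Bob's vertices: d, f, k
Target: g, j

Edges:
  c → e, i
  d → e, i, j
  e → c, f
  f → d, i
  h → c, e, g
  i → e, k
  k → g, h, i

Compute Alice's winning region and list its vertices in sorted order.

A0 = {g, j}
A1: add {h} — h (Alice) has h→g.
A2 = A1; e.g. c (Alice) has no edge into A1. Fixed point.
Alice's winning region = {g, h, j}.

g, h, j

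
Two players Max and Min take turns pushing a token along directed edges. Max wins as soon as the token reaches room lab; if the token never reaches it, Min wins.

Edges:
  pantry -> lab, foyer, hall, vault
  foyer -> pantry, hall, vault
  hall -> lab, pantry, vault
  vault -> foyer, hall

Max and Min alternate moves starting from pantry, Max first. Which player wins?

Track states (vertex, player-to-move).
A0 = {(lab,Max), (lab,Min)}
A1: add {(pantry,Max), (hall,Max)}.
(pantry,Max) ∈ A1 ⇒ Max forces the target.

Max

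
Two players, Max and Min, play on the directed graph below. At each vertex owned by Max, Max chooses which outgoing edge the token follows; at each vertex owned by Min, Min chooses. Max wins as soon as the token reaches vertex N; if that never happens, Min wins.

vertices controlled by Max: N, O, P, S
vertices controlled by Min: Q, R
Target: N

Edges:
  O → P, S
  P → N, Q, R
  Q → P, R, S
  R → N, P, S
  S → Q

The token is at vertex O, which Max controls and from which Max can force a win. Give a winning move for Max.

P

A0 = {N}
A1: add {P} — P (Max) has P→N.
A2: add {O} — O (Max) has O→P.
A3 = A2; e.g. Q (Min) can still go to R. Fixed point.
From O, successor P is in the attractor (rank 1); the other successor S is not.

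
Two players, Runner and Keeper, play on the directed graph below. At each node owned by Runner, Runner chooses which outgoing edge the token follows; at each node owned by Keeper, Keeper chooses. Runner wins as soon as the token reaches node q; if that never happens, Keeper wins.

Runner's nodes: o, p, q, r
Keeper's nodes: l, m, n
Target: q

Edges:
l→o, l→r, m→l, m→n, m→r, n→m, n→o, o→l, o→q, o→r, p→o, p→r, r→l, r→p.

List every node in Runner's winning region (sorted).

l, o, p, q, r

A0 = {q}
A1: add {o} — o (Runner) has o→q.
A2: add {p} — p (Runner) has p→o.
A3: add {r} — r (Runner) has r→p.
A4: add {l} — l (Keeper): all of {o, r} already in.
A5 = A4; e.g. m (Keeper) can still go to n. Fixed point.
Runner's winning region = {l, o, p, q, r}.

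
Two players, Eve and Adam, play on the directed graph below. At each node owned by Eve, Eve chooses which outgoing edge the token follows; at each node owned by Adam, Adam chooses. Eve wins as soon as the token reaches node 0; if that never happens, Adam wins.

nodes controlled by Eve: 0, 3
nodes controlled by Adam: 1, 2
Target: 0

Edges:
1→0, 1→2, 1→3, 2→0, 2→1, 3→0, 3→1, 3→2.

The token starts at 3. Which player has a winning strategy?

Eve

A0 = {0}
A1: add {3} — 3 (Eve) has 3→0.
A2 = A1; e.g. 1 (Adam) can still go to 2. Fixed point.
3 ∈ A1, so Eve can force the target.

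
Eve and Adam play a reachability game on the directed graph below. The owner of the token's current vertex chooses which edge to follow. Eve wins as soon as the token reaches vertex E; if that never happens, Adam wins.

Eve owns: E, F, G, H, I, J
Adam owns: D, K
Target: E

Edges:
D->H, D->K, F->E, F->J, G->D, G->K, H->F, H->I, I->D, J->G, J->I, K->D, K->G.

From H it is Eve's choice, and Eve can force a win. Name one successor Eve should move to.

F

A0 = {E}
A1: add {F} — F (Eve) has F→E.
A2: add {H} — H (Eve) has H→F.
A3 = A2; e.g. D (Adam) can still go to K. Fixed point.
From H, successor F is in the attractor (rank 1); the other successor I is not.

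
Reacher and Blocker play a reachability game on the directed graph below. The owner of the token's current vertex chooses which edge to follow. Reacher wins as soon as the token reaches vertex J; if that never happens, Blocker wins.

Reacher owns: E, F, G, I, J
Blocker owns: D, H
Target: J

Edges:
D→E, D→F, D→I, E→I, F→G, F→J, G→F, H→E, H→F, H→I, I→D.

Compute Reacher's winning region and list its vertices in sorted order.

F, G, J

A0 = {J}
A1: add {F} — F (Reacher) has F→J.
A2: add {G} — G (Reacher) has G→F.
A3 = A2; e.g. D (Blocker) can still go to E. Fixed point.
Reacher's winning region = {F, G, J}.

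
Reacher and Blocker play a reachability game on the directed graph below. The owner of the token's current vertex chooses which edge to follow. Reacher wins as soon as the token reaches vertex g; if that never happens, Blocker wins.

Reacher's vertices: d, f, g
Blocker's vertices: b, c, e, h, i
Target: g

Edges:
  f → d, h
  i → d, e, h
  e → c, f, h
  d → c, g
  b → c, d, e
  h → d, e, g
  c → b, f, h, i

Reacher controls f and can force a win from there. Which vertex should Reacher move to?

A0 = {g}
A1: add {d} — d (Reacher) has d→g.
A2: add {f} — f (Reacher) has f→d.
A3 = A2; e.g. b (Blocker) can still go to c. Fixed point.
From f, successor d is in the attractor (rank 1); the other successor h is not.

d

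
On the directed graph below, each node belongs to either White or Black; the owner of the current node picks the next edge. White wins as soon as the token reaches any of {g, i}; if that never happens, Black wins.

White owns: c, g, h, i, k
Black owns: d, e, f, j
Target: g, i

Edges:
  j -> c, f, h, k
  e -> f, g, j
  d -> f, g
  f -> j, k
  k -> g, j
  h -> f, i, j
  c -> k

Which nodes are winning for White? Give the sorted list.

c, g, h, i, k

A0 = {g, i}
A1: add {h, k} — h (White) has h→i; k (White) has k→g.
A2: add {c} — c (White) has c→k.
A3 = A2; e.g. d (Black) can still go to f. Fixed point.
White's winning region = {c, g, h, i, k}.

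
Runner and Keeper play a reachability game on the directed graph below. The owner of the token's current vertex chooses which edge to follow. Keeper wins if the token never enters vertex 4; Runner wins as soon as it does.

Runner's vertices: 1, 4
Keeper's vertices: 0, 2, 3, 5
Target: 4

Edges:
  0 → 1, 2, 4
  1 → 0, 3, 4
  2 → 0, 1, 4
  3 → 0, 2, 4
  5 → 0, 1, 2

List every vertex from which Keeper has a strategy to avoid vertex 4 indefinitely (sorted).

A0 = {4}
A1: add {1} — 1 (Runner) has 1→4.
A2 = A1; e.g. 0 (Keeper) can still go to 2. Fixed point.
Runner's attractor = {1, 4}; Keeper avoids the target exactly from the complement.

0, 2, 3, 5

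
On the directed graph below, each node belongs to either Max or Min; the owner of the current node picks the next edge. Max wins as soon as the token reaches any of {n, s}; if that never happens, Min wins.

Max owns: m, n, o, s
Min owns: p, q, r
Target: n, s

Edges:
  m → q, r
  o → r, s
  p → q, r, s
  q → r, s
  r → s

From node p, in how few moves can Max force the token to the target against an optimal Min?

A0 = {n, s}
A1: add {o, r} — o (Max) has o→s; r (Min): all of {s} already in.
A2: add {m, q} — m (Max) has m→r; q (Min): all of {r, s} already in.
A3: add {p} — p (Min): all of {q, r, s} already in.
A3 = all vertices. Fixed point.
p enters the attractor at level 3, so Max can force the target in 3 moves from there.

3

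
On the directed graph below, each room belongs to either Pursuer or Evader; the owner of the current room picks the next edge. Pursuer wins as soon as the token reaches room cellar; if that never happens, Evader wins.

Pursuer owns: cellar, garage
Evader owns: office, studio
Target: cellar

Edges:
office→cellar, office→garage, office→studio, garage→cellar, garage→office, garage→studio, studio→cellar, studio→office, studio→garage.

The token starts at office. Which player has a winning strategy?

Evader

A0 = {cellar}
A1: add {garage} — garage (Pursuer) has garage→cellar.
A2 = A1; e.g. office (Evader) can still go to studio. Fixed point.
office never enters the attractor, so Evader can avoid the target forever.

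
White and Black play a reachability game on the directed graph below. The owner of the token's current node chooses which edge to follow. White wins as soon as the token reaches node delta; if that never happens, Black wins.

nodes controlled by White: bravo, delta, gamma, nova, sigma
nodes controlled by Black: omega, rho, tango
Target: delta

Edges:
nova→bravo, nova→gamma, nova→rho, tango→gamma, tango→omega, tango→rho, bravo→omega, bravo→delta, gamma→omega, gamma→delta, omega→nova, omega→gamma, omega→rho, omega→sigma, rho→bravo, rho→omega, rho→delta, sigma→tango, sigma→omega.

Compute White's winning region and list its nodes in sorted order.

bravo, delta, gamma, nova

A0 = {delta}
A1: add {bravo, gamma} — bravo (White) has bravo→delta; gamma (White) has gamma→delta.
A2: add {nova} — nova (White) has nova→bravo.
A3 = A2; e.g. tango (Black) can still go to omega. Fixed point.
White's winning region = {bravo, delta, gamma, nova}.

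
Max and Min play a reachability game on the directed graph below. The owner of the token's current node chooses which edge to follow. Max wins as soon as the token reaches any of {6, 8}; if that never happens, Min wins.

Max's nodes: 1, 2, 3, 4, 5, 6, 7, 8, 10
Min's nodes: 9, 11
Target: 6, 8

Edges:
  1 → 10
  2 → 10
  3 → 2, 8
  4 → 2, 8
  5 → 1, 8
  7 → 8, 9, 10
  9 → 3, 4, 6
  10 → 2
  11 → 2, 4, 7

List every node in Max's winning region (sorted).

3, 4, 5, 6, 7, 8, 9

A0 = {6, 8}
A1: add {3, 4, 5, 7} — 3 (Max) has 3→8; 4 (Max) has 4→8; 5 (Max) has 5→8; 7 (Max) has 7→8.
A2: add {9} — 9 (Min): all of {3, 4, 6} already in.
A3 = A2; e.g. 1 (Max) has no edge into A2. Fixed point.
Max's winning region = {3, 4, 5, 6, 7, 8, 9}.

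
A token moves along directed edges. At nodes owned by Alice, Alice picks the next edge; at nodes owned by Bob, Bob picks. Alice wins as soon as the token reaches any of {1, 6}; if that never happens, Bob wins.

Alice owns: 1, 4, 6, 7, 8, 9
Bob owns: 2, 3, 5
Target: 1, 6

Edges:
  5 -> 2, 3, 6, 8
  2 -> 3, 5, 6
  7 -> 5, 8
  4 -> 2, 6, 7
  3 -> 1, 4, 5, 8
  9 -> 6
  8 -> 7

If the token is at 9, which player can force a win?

A0 = {1, 6}
A1: add {4, 9} — 4 (Alice) has 4→6; 9 (Alice) has 9→6.
A2 = A1; e.g. 2 (Bob) can still go to 3. Fixed point.
9 ∈ A1, so Alice can force the target.

Alice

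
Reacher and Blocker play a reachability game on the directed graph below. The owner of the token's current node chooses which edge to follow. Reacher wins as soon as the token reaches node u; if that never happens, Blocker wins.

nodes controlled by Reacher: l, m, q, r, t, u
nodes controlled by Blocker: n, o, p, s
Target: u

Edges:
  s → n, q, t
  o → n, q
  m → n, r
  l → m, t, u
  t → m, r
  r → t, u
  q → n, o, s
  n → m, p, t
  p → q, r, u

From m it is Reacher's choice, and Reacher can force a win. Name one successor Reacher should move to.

r

A0 = {u}
A1: add {l, r} — l (Reacher) has l→u; r (Reacher) has r→u.
A2: add {m, t} — m (Reacher) has m→r; t (Reacher) has t→r.
A3 = A2; e.g. n (Blocker) can still go to p. Fixed point.
From m, successor r is in the attractor (rank 1); the other successor n is not.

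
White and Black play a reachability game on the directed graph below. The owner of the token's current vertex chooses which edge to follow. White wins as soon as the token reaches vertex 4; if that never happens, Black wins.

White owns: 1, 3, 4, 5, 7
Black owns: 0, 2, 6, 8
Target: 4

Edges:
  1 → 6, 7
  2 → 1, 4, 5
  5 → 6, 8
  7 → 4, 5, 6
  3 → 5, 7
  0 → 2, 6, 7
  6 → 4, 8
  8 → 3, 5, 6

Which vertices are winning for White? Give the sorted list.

1, 3, 4, 7

A0 = {4}
A1: add {7} — 7 (White) has 7→4.
A2: add {1, 3} — 1 (White) has 1→7; 3 (White) has 3→7.
A3 = A2; e.g. 0 (Black) can still go to 2. Fixed point.
White's winning region = {1, 3, 4, 7}.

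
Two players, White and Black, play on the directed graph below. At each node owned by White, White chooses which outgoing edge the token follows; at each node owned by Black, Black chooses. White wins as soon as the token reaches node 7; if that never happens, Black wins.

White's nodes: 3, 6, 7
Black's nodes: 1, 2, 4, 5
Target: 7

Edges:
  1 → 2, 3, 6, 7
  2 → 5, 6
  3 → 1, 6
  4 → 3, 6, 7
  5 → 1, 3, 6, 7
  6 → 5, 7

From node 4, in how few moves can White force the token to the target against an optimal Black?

3

A0 = {7}
A1: add {6} — 6 (White) has 6→7.
A2: add {3} — 3 (White) has 3→6.
A3: add {4} — 4 (Black): all of {3, 6, 7} already in.
A4 = A3; e.g. 1 (Black) can still go to 2. Fixed point.
4 enters the attractor at level 3, so White can force the target in 3 moves from there.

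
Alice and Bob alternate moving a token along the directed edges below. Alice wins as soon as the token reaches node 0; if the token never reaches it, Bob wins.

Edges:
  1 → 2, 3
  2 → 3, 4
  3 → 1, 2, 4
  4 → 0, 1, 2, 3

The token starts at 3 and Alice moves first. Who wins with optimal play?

Bob

Track states (vertex, player-to-move).
A0 = {(0,Alice), (0,Bob)}
A1: add {(4,Alice)}.
A2 = A1; e.g. (1,Alice) stays out. (3,Alice) never enters ⇒ Bob avoids the target.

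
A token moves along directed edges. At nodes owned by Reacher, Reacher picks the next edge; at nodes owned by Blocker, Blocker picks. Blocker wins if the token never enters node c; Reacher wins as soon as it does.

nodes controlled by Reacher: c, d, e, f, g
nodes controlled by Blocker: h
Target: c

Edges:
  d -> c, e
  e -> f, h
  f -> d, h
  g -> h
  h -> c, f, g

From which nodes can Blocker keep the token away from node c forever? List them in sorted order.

A0 = {c}
A1: add {d} — d (Reacher) has d→c.
A2: add {f} — f (Reacher) has f→d.
A3: add {e} — e (Reacher) has e→f.
A4 = A3; e.g. g (Reacher) has no edge into A3. Fixed point.
Reacher's attractor = {c, d, e, f}; Blocker avoids the target exactly from the complement.

g, h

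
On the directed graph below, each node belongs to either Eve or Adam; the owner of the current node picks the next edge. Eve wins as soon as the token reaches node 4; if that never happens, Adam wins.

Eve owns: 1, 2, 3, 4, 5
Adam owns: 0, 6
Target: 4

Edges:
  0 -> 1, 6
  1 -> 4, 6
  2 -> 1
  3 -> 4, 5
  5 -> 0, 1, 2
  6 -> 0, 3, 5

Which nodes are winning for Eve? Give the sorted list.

1, 2, 3, 4, 5

A0 = {4}
A1: add {1, 3} — 1 (Eve) has 1→4; 3 (Eve) has 3→4.
A2: add {2, 5} — 2 (Eve) has 2→1; 5 (Eve) has 5→1.
A3 = A2; e.g. 0 (Adam) can still go to 6. Fixed point.
Eve's winning region = {1, 2, 3, 4, 5}.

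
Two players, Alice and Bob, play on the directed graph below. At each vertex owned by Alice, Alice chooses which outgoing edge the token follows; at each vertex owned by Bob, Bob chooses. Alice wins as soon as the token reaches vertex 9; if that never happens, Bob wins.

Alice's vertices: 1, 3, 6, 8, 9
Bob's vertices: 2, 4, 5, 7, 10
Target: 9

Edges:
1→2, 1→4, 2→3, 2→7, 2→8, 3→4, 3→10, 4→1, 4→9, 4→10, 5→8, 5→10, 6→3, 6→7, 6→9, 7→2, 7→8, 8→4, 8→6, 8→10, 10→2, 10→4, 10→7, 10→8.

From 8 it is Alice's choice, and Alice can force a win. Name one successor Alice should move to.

6

A0 = {9}
A1: add {6} — 6 (Alice) has 6→9.
A2: add {8} — 8 (Alice) has 8→6.
A3 = A2; e.g. 1 (Alice) has no edge into A2. Fixed point.
From 8, successor 6 is in the attractor (rank 1); the other successors 4, 10 are not.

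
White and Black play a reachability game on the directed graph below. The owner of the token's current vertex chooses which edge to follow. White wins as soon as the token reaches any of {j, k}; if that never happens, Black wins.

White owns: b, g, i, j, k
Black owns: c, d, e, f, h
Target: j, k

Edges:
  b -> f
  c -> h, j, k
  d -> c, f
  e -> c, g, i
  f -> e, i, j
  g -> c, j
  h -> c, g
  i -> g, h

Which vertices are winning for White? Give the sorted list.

A0 = {j, k}
A1: add {g} — g (White) has g→j.
A2: add {i} — i (White) has i→g.
A3 = A2; e.g. b (White) has no edge into A2. Fixed point.
White's winning region = {g, i, j, k}.

g, i, j, k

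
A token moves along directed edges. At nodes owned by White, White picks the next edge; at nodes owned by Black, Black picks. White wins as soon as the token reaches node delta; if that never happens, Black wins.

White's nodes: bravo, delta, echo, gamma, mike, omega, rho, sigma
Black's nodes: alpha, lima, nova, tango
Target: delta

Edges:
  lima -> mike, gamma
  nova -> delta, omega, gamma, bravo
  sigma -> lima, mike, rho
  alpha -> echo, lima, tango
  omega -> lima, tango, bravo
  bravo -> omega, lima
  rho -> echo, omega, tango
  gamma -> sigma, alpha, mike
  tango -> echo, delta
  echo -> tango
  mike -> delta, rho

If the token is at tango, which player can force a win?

Black

A0 = {delta}
A1: add {mike} — mike (White) has mike→delta.
A2: add {gamma, sigma} — sigma (White) has sigma→mike; gamma (White) has gamma→mike.
A3: add {lima} — lima (Black): all of {mike, gamma} already in.
A4: add {bravo, omega} — omega (White) has omega→lima; bravo (White) has bravo→lima.
A5: add {nova, rho} — rho (White) has rho→omega; nova (Black): all of {delta, omega, gamma, bravo} already in.
A6 = A5; e.g. echo (White) has no edge into A5. Fixed point.
tango never enters the attractor, so Black can avoid the target forever.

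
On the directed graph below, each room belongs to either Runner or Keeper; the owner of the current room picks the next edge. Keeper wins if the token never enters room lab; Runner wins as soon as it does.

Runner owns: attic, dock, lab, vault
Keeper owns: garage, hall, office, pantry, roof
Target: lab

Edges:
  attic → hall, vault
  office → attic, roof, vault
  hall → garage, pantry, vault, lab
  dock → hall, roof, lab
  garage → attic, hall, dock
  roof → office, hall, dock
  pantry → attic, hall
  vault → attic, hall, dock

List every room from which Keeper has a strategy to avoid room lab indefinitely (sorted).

A0 = {lab}
A1: add {dock} — dock (Runner) has dock→lab.
A2: add {vault} — vault (Runner) has vault→dock.
A3: add {attic} — attic (Runner) has attic→vault.
A4 = A3; e.g. office (Keeper) can still go to roof. Fixed point.
Runner's attractor = {attic, dock, lab, vault}; Keeper avoids the target exactly from the complement.

garage, hall, office, pantry, roof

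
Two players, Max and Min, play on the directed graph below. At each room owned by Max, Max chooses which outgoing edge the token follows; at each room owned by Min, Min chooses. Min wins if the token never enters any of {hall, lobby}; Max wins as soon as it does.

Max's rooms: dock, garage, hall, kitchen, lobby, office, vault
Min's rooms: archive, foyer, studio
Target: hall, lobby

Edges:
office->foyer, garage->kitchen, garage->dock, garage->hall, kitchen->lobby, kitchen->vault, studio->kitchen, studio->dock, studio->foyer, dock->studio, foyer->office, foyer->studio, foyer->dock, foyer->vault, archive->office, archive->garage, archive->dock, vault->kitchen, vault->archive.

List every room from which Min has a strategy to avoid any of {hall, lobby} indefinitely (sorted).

A0 = {hall, lobby}
A1: add {garage, kitchen} — garage (Max) has garage→hall; kitchen (Max) has kitchen→lobby.
A2: add {vault} — vault (Max) has vault→kitchen.
A3 = A2; e.g. office (Max) has no edge into A2. Fixed point.
Max's attractor = {garage, hall, kitchen, lobby, vault}; Min avoids the target exactly from the complement.

archive, dock, foyer, office, studio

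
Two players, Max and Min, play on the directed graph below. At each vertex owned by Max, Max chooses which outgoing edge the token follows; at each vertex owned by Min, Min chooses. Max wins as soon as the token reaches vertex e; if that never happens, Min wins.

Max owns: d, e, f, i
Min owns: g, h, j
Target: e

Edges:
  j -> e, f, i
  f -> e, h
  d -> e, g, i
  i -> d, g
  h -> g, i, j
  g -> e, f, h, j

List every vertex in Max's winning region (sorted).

A0 = {e}
A1: add {d, f} — d (Max) has d→e; f (Max) has f→e.
A2: add {i} — i (Max) has i→d.
A3: add {j} — j (Min): all of {e, f, i} already in.
A4 = A3; e.g. g (Min) can still go to h. Fixed point.
Max's winning region = {d, e, f, i, j}.

d, e, f, i, j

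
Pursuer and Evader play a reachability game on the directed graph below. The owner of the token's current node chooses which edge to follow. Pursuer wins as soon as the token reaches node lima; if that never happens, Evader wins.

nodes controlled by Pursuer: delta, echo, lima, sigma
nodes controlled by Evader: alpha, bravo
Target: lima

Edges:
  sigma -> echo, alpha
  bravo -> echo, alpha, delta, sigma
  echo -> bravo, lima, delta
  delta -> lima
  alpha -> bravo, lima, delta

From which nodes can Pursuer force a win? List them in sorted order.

delta, echo, lima, sigma

A0 = {lima}
A1: add {delta, echo} — echo (Pursuer) has echo→lima; delta (Pursuer) has delta→lima.
A2: add {sigma} — sigma (Pursuer) has sigma→echo.
A3 = A2; e.g. bravo (Evader) can still go to alpha. Fixed point.
Pursuer's winning region = {delta, echo, lima, sigma}.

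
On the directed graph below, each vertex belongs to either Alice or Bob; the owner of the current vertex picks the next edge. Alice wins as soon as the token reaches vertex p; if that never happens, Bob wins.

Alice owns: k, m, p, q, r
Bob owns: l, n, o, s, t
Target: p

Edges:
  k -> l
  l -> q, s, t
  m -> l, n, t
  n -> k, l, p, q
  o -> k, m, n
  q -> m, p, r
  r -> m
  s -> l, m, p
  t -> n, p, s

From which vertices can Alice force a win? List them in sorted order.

A0 = {p}
A1: add {q} — q (Alice) has q→p.
A2 = A1; e.g. k (Alice) has no edge into A1. Fixed point.
Alice's winning region = {p, q}.

p, q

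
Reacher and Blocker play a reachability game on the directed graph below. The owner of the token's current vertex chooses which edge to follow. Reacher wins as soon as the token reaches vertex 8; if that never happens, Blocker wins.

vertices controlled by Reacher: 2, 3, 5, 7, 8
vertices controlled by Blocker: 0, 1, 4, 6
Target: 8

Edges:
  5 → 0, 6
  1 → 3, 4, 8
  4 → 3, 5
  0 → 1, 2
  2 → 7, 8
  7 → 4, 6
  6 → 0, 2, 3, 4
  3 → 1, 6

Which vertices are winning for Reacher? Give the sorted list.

A0 = {8}
A1: add {2} — 2 (Reacher) has 2→8.
A2 = A1; e.g. 0 (Blocker) can still go to 1. Fixed point.
Reacher's winning region = {2, 8}.

2, 8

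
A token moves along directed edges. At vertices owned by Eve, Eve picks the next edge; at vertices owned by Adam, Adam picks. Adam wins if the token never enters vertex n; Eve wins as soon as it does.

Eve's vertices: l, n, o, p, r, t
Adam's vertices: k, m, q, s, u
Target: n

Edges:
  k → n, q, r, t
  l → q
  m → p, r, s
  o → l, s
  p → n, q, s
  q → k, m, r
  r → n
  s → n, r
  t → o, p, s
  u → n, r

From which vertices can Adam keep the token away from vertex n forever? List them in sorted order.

A0 = {n}
A1: add {p, r} — p (Eve) has p→n; r (Eve) has r→n.
A2: add {s, t, u} — s (Adam): all of {n, r} already in; t (Eve) has t→p; u (Adam): all of {n, r} already in.
A3: add {m, o} — m (Adam): all of {p, r, s} already in; o (Eve) has o→s.
A4 = A3; e.g. k (Adam) can still go to q. Fixed point.
Eve's attractor = {m, n, o, p, r, s, t, u}; Adam avoids the target exactly from the complement.

k, l, q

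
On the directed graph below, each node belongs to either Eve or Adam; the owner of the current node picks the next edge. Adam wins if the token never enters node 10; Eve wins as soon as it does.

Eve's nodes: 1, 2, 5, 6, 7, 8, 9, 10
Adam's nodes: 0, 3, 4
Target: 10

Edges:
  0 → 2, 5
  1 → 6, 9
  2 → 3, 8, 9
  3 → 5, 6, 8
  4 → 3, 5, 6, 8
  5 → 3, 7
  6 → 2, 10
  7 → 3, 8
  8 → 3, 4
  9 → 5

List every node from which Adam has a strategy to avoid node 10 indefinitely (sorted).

A0 = {10}
A1: add {6} — 6 (Eve) has 6→10.
A2: add {1} — 1 (Eve) has 1→6.
A3 = A2; e.g. 0 (Adam) can still go to 2. Fixed point.
Eve's attractor = {1, 6, 10}; Adam avoids the target exactly from the complement.

0, 2, 3, 4, 5, 7, 8, 9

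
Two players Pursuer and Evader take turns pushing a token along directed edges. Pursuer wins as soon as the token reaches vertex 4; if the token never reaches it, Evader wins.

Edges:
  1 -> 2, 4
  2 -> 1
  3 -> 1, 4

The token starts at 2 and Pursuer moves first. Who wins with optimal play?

Track states (vertex, player-to-move).
A0 = {(4,Pursuer), (4,Evader)}
A1: add {(1,Pursuer), (3,Pursuer)}.
A2: add {(2,Evader), (3,Evader)}.
A3 = A2; e.g. (1,Evader) stays out. (2,Pursuer) never enters ⇒ Evader avoids the target.

Evader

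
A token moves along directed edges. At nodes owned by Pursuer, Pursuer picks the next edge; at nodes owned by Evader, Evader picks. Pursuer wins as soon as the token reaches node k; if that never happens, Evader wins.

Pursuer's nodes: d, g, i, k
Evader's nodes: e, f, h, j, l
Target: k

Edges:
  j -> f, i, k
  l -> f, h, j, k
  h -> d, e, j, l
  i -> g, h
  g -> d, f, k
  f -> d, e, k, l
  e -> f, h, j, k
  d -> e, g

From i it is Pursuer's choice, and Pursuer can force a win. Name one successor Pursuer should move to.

g

A0 = {k}
A1: add {g} — g (Pursuer) has g→k.
A2: add {d, i} — d (Pursuer) has d→g; i (Pursuer) has i→g.
A3 = A2; e.g. e (Evader) can still go to f. Fixed point.
From i, successor g is in the attractor (rank 1); the other successor h is not.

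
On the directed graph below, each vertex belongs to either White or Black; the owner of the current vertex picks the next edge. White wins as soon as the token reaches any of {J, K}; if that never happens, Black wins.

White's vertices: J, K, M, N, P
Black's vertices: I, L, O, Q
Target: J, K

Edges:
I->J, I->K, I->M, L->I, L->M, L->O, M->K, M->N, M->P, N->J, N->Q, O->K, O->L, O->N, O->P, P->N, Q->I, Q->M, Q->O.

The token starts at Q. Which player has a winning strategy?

A0 = {J, K}
A1: add {M, N} — M (White) has M→K; N (White) has N→J.
A2: add {I, P} — I (Black): all of {J, K, M} already in; P (White) has P→N.
A3 = A2; e.g. L (Black) can still go to O. Fixed point.
Q never enters the attractor, so Black can avoid the target forever.

Black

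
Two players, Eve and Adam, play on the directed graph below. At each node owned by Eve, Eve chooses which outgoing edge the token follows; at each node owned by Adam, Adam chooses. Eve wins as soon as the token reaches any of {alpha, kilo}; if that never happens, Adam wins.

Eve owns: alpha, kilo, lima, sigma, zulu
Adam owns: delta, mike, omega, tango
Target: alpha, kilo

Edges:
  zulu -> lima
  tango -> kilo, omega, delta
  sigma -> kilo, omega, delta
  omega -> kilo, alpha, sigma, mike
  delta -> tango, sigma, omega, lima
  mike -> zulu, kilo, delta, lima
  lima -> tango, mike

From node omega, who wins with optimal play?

A0 = {alpha, kilo}
A1: add {sigma} — sigma (Eve) has sigma→kilo.
A2 = A1; e.g. zulu (Eve) has no edge into A1. Fixed point.
omega never enters the attractor, so Adam can avoid the target forever.

Adam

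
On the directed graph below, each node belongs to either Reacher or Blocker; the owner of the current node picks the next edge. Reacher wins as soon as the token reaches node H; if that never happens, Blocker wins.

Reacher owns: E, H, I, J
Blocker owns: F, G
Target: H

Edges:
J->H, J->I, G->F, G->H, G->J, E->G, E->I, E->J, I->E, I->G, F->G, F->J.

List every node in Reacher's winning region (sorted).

E, H, I, J

A0 = {H}
A1: add {J} — J (Reacher) has J→H.
A2: add {E} — E (Reacher) has E→J.
A3: add {I} — I (Reacher) has I→E.
A4 = A3; e.g. F (Blocker) can still go to G. Fixed point.
Reacher's winning region = {E, H, I, J}.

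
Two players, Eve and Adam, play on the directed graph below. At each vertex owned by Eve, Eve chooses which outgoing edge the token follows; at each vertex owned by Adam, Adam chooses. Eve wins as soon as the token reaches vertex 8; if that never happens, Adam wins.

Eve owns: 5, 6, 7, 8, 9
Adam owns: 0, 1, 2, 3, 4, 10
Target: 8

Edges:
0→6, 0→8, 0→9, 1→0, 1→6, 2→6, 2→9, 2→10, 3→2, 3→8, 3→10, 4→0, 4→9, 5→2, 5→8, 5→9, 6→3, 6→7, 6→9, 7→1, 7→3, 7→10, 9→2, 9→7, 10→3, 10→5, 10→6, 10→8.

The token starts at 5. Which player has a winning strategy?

A0 = {8}
A1: add {5} — 5 (Eve) has 5→8.
A2 = A1; e.g. 0 (Adam) can still go to 6. Fixed point.
5 ∈ A1, so Eve can force the target.

Eve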